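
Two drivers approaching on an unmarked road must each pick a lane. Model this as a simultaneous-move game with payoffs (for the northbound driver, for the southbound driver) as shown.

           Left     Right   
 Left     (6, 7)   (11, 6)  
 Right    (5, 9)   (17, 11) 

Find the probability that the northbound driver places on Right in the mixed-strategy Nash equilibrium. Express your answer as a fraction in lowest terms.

1/3

The northbound driver's mix p on Left must make the southbound driver indifferent between Left and Right.
The southbound driver's payoff from Left: 7p + 9(1−p). From Right: 6p + 11(1−p).
Set equal: 1p = 2(1−p) → p = 2/3.
Probability on Right is 1 − 2/3 = 1/3.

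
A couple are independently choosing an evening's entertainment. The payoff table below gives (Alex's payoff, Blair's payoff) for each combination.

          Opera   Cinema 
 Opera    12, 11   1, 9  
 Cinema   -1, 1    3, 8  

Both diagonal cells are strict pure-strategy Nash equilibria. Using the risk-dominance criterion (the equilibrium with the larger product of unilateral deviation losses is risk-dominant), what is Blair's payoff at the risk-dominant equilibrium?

11

At both Opera: Alex loses 12 − (-1) = 13 by deviating; Blair loses 11 − 9 = 2. Product = 13·2 = 26.
At both Cinema: Alex loses 3 − 1 = 2 by deviating; Blair loses 8 − 1 = 7. Product = 2·7 = 14.
26 > 14, so both Opera is risk-dominant. Blair's payoff there is 11.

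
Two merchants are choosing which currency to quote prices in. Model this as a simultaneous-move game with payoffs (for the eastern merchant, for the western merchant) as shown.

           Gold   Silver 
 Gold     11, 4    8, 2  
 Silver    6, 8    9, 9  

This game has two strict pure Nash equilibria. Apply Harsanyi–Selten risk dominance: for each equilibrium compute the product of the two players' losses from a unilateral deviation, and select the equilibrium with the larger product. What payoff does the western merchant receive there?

At both Gold: the eastern merchant loses 11 − 6 = 5 by deviating; the western merchant loses 4 − 2 = 2. Product = 5·2 = 10.
At both Silver: the eastern merchant loses 9 − 8 = 1 by deviating; the western merchant loses 9 − 8 = 1. Product = 1·1 = 1.
10 > 1, so both Gold is risk-dominant. The western merchant's payoff there is 4.

4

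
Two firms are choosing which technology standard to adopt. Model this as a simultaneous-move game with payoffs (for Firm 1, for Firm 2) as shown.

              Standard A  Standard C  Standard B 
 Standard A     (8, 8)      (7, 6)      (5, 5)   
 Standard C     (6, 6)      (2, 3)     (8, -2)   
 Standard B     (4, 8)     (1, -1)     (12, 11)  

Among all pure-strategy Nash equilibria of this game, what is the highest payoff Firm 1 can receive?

12

Both Standard A is a pure NE (Firm 1: 8 ≥ 6; Firm 2: 8 ≥ 6). Firm 1 gets 8.
Both Standard B is a pure NE (Firm 1: 12 ≥ 8; Firm 2: 11 ≥ 8). Firm 1 gets 12.
Every other cell has a profitable deviation for at least one player. Highest of {8, 12} is 12.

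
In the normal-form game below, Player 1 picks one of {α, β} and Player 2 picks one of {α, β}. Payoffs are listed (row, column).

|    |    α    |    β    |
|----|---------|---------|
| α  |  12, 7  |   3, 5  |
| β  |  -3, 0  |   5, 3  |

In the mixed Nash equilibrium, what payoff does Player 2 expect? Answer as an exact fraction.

21/5

Player 1 mixes with probability p on α, chosen so Player 2 is indifferent: 7p + 0(1−p) = 5p + 3(1−p) gives p = 3/5.
Player 2's expected payoff is 7·3/5 + 0·2/5 = 21/5.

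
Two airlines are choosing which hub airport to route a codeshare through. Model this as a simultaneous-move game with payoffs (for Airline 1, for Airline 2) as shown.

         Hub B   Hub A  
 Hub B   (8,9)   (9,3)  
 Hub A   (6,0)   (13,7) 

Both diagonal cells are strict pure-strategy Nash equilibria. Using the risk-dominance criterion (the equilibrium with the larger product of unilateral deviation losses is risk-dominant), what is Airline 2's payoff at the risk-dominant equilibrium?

7

At both Hub B: Airline 1 loses 8 − 6 = 2 by deviating; Airline 2 loses 9 − 3 = 6. Product = 2·6 = 12.
At both Hub A: Airline 1 loses 13 − 9 = 4 by deviating; Airline 2 loses 7 − 0 = 7. Product = 4·7 = 28.
28 > 12, so both Hub A is risk-dominant. Airline 2's payoff there is 7.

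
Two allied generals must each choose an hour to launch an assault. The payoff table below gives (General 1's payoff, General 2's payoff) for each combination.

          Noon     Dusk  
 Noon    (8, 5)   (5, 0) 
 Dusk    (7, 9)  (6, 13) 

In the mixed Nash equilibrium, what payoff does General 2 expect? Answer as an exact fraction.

65/9

General 1 mixes with probability p on Noon, chosen so General 2 is indifferent: 5p + 9(1−p) = 0p + 13(1−p) gives p = 4/9.
General 2's expected payoff is 5·4/9 + 9·5/9 = 65/9.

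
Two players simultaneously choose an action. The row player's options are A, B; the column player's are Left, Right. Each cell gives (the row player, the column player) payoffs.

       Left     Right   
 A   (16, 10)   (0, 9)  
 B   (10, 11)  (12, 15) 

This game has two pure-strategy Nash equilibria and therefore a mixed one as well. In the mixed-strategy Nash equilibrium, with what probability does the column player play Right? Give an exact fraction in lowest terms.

1/3

The column player's mix q on Left must make the row player indifferent between A and B.
The row player's payoff from A: 16q + 0(1−q). From B: 10q + 12(1−q).
Set equal: 6q = 12(1−q) → q = 12/18 = 2/3.
Probability on Right is 1 − 2/3 = 1/3.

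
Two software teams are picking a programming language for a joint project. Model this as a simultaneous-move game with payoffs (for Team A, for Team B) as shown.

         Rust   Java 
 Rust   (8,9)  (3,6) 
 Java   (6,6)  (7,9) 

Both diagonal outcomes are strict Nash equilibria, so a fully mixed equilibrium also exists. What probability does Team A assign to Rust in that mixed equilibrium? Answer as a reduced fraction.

Team A's mix p on Rust must make Team B indifferent between Rust and Java.
Team B's payoff from Rust: 9p + 6(1−p). From Java: 6p + 9(1−p).
Set equal: 3p = 3(1−p) → p = 3/6 = 1/2.

1/2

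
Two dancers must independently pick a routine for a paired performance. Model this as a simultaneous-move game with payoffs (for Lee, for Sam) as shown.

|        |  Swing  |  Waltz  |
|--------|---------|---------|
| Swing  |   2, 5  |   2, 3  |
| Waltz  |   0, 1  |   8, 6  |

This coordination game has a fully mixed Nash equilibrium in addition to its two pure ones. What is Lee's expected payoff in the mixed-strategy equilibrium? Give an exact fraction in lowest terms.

Sam mixes with probability q on Swing, chosen so Lee is indifferent: 2q + 2(1−q) = 0q + 8(1−q) gives q = 3/4.
Lee's expected payoff (from either row, since indifferent) is 2·3/4 + 2·1/4 = 2.

2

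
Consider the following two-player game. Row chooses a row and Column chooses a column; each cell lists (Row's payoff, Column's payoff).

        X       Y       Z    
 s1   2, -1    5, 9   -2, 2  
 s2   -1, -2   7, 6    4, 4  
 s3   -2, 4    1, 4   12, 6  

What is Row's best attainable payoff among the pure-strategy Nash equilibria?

12

(s2, Y) is a pure NE (Row: 7 ≥ 5; Column: 6 ≥ 4). Row gets 7.
(s3, Z) is a pure NE (Row: 12 ≥ 4; Column: 6 ≥ 4). Row gets 12.
Every other cell has a profitable deviation for at least one player. Highest of {7, 12} is 12.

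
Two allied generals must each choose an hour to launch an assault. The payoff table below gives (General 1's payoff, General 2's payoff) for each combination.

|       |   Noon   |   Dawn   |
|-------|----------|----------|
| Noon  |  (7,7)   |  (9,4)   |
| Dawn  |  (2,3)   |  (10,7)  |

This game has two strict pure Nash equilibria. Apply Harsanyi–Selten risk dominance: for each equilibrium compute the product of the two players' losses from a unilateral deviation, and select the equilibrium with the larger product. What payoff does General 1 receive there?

At both Noon: General 1 loses 7 − 2 = 5 by deviating; General 2 loses 7 − 4 = 3. Product = 5·3 = 15.
At both Dawn: General 1 loses 10 − 9 = 1 by deviating; General 2 loses 7 − 3 = 4. Product = 1·4 = 4.
15 > 4, so both Noon is risk-dominant. General 1's payoff there is 7.

7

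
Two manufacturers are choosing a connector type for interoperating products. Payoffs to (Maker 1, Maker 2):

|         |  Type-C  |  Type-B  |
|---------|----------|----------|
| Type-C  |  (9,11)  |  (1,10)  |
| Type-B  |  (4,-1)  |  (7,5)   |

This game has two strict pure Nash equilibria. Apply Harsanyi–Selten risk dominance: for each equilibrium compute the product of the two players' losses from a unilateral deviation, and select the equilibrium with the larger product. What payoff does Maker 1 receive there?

7

At both Type-C: Maker 1 loses 9 − 4 = 5 by deviating; Maker 2 loses 11 − 10 = 1. Product = 5·1 = 5.
At both Type-B: Maker 1 loses 7 − 1 = 6 by deviating; Maker 2 loses 5 − (-1) = 6. Product = 6·6 = 36.
36 > 5, so both Type-B is risk-dominant. Maker 1's payoff there is 7.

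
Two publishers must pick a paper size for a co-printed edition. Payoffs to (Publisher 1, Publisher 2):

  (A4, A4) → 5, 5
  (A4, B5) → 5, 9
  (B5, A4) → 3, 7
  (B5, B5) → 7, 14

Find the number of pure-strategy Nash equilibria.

Both B5: Publisher 1 gets 7 (best alternative 5); Publisher 2 gets 14 (best alternative 7). Neither deviates — NE.
Both A4 is not a NE: Publisher 2 would switch to B5 (9 > 5).
No other cell survives both best-response checks, so there is 1 pure NE.

1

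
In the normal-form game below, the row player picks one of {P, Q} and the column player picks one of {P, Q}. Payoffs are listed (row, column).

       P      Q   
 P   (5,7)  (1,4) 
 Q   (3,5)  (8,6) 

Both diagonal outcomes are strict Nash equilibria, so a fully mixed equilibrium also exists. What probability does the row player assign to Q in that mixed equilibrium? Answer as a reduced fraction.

3/4

The row player's mix p on P must make the column player indifferent between P and Q.
The column player's payoff from P: 7p + 5(1−p). From Q: 4p + 6(1−p).
Set equal: 3p = 1(1−p) → p = 1/4.
Probability on Q is 1 − 1/4 = 3/4.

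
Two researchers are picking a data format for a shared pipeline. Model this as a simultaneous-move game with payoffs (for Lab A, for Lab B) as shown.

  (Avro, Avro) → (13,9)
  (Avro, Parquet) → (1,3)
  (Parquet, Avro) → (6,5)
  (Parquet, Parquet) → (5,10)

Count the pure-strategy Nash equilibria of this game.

2

Both Avro: Lab A gets 13 (best alternative 6); Lab B gets 9 (best alternative 3). Neither deviates — NE.
Both Parquet: Lab A gets 5 (best alternative 1); Lab B gets 10 (best alternative 5). Neither deviates — NE.
(Avro, Parquet) is not a NE: Lab A would switch to Parquet (5 > 1).
No other cell survives both best-response checks, so there are 2 pure NE.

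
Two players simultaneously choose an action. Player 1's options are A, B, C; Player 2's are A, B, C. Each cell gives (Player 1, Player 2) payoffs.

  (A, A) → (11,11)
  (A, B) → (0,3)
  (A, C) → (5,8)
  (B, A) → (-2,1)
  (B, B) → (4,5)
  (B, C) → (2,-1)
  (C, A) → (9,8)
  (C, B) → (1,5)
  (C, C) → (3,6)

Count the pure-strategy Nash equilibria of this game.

Both A: Player 1 gets 11 (best alternative 9); Player 2 gets 11 (best alternative 8). Neither deviates — NE.
Both B: Player 1 gets 4 (best alternative 1); Player 2 gets 5 (best alternative 1). Neither deviates — NE.
Both C is not a NE: Player 1 would switch to A (5 > 3).
No other cell survives both best-response checks, so there are 2 pure NE.

2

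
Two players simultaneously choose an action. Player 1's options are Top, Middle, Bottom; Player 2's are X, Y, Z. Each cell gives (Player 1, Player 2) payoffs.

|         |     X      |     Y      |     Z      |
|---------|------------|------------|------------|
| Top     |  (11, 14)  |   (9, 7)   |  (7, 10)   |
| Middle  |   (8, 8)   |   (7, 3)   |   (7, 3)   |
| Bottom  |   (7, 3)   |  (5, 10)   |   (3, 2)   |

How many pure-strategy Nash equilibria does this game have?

1

(Top, X): Player 1 gets 11 (best alternative 8); Player 2 gets 14 (best alternative 10). Neither deviates — NE.
(Bottom, Z) is not a NE: Player 1 would switch to Top (7 > 3).
No other cell survives both best-response checks, so there is 1 pure NE.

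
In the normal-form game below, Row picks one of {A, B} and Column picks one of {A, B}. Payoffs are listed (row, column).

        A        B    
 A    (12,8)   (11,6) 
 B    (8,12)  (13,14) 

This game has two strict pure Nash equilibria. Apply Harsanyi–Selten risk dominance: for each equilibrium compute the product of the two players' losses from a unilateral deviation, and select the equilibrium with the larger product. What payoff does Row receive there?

12

At both A: Row loses 12 − 8 = 4 by deviating; Column loses 8 − 6 = 2. Product = 4·2 = 8.
At both B: Row loses 13 − 11 = 2 by deviating; Column loses 14 − 12 = 2. Product = 2·2 = 4.
8 > 4, so both A is risk-dominant. Row's payoff there is 12.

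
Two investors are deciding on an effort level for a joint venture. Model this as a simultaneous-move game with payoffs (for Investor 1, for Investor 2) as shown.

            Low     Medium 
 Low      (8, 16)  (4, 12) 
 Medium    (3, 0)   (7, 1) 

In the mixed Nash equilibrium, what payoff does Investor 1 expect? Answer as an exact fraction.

Investor 2 mixes with probability q on Low, chosen so Investor 1 is indifferent: 8q + 4(1−q) = 3q + 7(1−q) gives q = 3/8.
Investor 1's expected payoff (from either row, since indifferent) is 8·3/8 + 4·5/8 = 11/2.

11/2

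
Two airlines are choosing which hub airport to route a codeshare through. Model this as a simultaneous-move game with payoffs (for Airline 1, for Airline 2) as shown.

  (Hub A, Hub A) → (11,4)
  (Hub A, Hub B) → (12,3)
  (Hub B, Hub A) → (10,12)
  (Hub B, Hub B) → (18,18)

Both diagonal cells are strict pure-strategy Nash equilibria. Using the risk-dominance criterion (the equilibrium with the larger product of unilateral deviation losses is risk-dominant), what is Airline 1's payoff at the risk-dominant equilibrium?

18

At both Hub A: Airline 1 loses 11 − 10 = 1 by deviating; Airline 2 loses 4 − 3 = 1. Product = 1·1 = 1.
At both Hub B: Airline 1 loses 18 − 12 = 6 by deviating; Airline 2 loses 18 − 12 = 6. Product = 6·6 = 36.
36 > 1, so both Hub B is risk-dominant. Airline 1's payoff there is 18.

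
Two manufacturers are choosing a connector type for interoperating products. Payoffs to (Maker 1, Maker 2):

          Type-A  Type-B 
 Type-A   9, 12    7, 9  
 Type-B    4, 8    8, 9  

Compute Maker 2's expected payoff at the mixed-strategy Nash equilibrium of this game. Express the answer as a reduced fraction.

Maker 1 mixes with probability p on Type-A, chosen so Maker 2 is indifferent: 12p + 8(1−p) = 9p + 9(1−p) gives p = 1/4.
Maker 2's expected payoff is 12·1/4 + 8·3/4 = 9.

9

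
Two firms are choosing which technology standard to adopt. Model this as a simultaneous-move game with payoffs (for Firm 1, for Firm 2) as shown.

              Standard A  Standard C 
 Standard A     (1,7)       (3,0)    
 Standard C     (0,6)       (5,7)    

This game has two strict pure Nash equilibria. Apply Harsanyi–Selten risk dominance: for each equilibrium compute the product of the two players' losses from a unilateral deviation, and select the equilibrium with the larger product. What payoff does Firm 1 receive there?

At both Standard A: Firm 1 loses 1 − 0 = 1 by deviating; Firm 2 loses 7 − 0 = 7. Product = 1·7 = 7.
At both Standard C: Firm 1 loses 5 − 3 = 2 by deviating; Firm 2 loses 7 − 6 = 1. Product = 2·1 = 2.
7 > 2, so both Standard A is risk-dominant. Firm 1's payoff there is 1.

1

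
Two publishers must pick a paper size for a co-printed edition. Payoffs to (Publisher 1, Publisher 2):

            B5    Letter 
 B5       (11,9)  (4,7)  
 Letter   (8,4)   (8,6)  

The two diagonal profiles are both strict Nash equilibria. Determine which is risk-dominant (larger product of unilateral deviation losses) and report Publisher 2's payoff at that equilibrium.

At both B5: Publisher 1 loses 11 − 8 = 3 by deviating; Publisher 2 loses 9 − 7 = 2. Product = 3·2 = 6.
At both Letter: Publisher 1 loses 8 − 4 = 4 by deviating; Publisher 2 loses 6 − 4 = 2. Product = 4·2 = 8.
8 > 6, so both Letter is risk-dominant. Publisher 2's payoff there is 6.

6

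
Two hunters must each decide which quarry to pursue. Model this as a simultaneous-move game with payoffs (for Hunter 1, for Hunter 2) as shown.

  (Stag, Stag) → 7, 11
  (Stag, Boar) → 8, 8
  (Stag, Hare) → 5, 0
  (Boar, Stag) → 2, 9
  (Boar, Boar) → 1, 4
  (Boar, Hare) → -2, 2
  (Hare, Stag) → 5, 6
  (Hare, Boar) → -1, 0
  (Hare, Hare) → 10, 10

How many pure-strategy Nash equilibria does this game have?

2

Both Stag: Hunter 1 gets 7 (best alternative 5); Hunter 2 gets 11 (best alternative 8). Neither deviates — NE.
Both Hare: Hunter 1 gets 10 (best alternative 5); Hunter 2 gets 10 (best alternative 6). Neither deviates — NE.
Both Boar is not a NE: Hunter 1 would switch to Stag (8 > 1).
No other cell survives both best-response checks, so there are 2 pure NE.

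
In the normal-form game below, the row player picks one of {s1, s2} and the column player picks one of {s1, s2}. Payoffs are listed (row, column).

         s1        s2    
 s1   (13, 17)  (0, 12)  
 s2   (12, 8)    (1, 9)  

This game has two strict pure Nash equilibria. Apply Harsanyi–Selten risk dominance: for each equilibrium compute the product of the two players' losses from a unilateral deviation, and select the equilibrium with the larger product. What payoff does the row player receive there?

13

At both s1: the row player loses 13 − 12 = 1 by deviating; the column player loses 17 − 12 = 5. Product = 1·5 = 5.
At both s2: the row player loses 1 − 0 = 1 by deviating; the column player loses 9 − 8 = 1. Product = 1·1 = 1.
5 > 1, so both s1 is risk-dominant. The row player's payoff there is 13.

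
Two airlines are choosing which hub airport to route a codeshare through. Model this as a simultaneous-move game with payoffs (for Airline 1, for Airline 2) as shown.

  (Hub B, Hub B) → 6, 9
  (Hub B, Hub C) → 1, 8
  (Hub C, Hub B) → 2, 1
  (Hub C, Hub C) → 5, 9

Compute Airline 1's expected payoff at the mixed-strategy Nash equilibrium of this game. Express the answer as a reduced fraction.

7/2

Airline 2 mixes with probability q on Hub B, chosen so Airline 1 is indifferent: 6q + 1(1−q) = 2q + 5(1−q) gives q = 1/2.
Airline 1's expected payoff (from either row, since indifferent) is 6·1/2 + 1·1/2 = 7/2.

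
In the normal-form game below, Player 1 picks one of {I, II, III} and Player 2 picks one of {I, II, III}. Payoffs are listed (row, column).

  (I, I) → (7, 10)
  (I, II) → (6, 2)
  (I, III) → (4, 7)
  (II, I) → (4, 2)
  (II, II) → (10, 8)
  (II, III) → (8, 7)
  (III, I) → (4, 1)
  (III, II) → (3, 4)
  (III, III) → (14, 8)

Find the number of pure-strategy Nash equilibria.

3

Both I: Player 1 gets 7 (best alternative 4); Player 2 gets 10 (best alternative 7). Neither deviates — NE.
Both II: Player 1 gets 10 (best alternative 6); Player 2 gets 8 (best alternative 7). Neither deviates — NE.
Both III: Player 1 gets 14 (best alternative 8); Player 2 gets 8 (best alternative 4). Neither deviates — NE.
(II, III) is not a NE: Player 1 would switch to III (14 > 8).
No other cell survives both best-response checks, so there are 3 pure NE.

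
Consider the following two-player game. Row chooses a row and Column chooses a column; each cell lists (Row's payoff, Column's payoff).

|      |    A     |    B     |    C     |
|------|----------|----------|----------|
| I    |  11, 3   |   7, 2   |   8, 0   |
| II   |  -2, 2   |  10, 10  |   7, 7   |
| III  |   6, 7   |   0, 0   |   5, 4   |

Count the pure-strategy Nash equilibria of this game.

(I, A): Row gets 11 (best alternative 6); Column gets 3 (best alternative 2). Neither deviates — NE.
(II, B): Row gets 10 (best alternative 7); Column gets 10 (best alternative 7). Neither deviates — NE.
(III, C) is not a NE: Row would switch to I (8 > 5).
No other cell survives both best-response checks, so there are 2 pure NE.

2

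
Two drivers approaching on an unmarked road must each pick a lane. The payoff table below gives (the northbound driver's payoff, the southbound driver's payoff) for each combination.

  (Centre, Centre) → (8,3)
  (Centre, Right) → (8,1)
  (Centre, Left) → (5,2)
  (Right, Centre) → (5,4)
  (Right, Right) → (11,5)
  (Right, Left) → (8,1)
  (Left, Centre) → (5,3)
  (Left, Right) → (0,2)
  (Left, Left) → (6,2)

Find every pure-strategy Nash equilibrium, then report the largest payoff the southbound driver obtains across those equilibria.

5

Both Centre is a pure NE (the northbound driver: 8 ≥ 5; the southbound driver: 3 ≥ 2). The southbound driver gets 3.
Both Right is a pure NE (the northbound driver: 11 ≥ 8; the southbound driver: 5 ≥ 4). The southbound driver gets 5.
Every other cell has a profitable deviation for at least one player. Highest of {3, 5} is 5.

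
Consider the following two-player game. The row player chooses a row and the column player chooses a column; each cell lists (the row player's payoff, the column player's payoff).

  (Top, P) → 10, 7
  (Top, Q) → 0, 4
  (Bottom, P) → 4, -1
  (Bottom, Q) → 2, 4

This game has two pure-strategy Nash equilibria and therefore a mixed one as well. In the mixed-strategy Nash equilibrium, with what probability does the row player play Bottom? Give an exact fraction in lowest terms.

The row player's mix p on Top must make the column player indifferent between P and Q.
The column player's payoff from P: 7p + (-1)(1−p). From Q: 4p + 4(1−p).
Set equal: 3p = 5(1−p) → p = 5/8.
Probability on Bottom is 1 − 5/8 = 3/8.

3/8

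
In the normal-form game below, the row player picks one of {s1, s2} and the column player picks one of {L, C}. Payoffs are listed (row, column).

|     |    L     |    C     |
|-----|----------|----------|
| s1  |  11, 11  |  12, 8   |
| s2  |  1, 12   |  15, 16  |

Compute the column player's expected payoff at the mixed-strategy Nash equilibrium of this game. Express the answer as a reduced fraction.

The row player mixes with probability p on s1, chosen so the column player is indifferent: 11p + 12(1−p) = 8p + 16(1−p) gives p = 4/7.
The column player's expected payoff is 11·4/7 + 12·3/7 = 80/7.

80/7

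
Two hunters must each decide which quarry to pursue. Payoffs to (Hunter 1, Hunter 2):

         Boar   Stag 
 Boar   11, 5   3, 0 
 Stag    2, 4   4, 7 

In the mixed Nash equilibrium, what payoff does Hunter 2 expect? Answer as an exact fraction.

35/8

Hunter 1 mixes with probability p on Boar, chosen so Hunter 2 is indifferent: 5p + 4(1−p) = 0p + 7(1−p) gives p = 3/8.
Hunter 2's expected payoff is 5·3/8 + 4·5/8 = 35/8.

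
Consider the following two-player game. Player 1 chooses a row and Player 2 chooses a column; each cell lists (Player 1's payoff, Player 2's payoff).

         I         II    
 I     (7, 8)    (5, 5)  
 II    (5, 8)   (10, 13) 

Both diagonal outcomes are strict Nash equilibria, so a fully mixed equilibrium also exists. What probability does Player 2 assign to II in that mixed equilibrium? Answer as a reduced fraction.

2/7

Player 2's mix q on I must make Player 1 indifferent between I and II.
Player 1's payoff from I: 7q + 5(1−q). From II: 5q + 10(1−q).
Set equal: 2q = 5(1−q) → q = 5/7.
Probability on II is 1 − 5/7 = 2/7.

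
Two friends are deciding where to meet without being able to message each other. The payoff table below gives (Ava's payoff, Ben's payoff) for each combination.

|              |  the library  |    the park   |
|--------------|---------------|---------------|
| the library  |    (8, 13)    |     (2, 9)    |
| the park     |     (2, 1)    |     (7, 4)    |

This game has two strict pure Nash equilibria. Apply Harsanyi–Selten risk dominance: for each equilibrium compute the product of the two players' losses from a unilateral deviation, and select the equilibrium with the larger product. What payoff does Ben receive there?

13

At both the library: Ava loses 8 − 2 = 6 by deviating; Ben loses 13 − 9 = 4. Product = 6·4 = 24.
At both the park: Ava loses 7 − 2 = 5 by deviating; Ben loses 4 − 1 = 3. Product = 5·3 = 15.
24 > 15, so both the library is risk-dominant. Ben's payoff there is 13.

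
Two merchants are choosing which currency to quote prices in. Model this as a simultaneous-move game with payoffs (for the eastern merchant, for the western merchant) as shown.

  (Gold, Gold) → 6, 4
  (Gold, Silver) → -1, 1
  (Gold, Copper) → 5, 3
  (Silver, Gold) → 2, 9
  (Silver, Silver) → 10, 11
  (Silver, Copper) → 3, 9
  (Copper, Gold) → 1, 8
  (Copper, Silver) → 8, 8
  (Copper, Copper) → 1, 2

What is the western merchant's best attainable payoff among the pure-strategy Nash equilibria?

11

Both Gold is a pure NE (the eastern merchant: 6 ≥ 2; the western merchant: 4 ≥ 3). The western merchant gets 4.
Both Silver is a pure NE (the eastern merchant: 10 ≥ 8; the western merchant: 11 ≥ 9). The western merchant gets 11.
Every other cell has a profitable deviation for at least one player. Highest of {4, 11} is 11.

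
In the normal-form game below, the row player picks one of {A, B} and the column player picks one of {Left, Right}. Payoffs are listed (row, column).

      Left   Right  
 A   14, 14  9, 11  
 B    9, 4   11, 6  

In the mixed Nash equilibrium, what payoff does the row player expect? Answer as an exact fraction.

73/7

The column player mixes with probability q on Left, chosen so the row player is indifferent: 14q + 9(1−q) = 9q + 11(1−q) gives q = 2/7.
The row player's expected payoff (from either row, since indifferent) is 14·2/7 + 9·5/7 = 73/7.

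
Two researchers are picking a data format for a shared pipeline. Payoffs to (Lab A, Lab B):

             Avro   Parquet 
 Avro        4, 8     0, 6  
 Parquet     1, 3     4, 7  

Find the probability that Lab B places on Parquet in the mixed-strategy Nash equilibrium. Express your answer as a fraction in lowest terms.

Lab B's mix q on Avro must make Lab A indifferent between Avro and Parquet.
Lab A's payoff from Avro: 4q + 0(1−q). From Parquet: 1q + 4(1−q).
Set equal: 3q = 4(1−q) → q = 4/7.
Probability on Parquet is 1 − 4/7 = 3/7.

3/7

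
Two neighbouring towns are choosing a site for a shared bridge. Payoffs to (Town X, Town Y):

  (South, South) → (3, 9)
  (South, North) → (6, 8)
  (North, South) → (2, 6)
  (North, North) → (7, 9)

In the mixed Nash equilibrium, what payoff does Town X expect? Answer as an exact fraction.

Town Y mixes with probability q on South, chosen so Town X is indifferent: 3q + 6(1−q) = 2q + 7(1−q) gives q = 1/2.
Town X's expected payoff (from either row, since indifferent) is 3·1/2 + 6·1/2 = 9/2.

9/2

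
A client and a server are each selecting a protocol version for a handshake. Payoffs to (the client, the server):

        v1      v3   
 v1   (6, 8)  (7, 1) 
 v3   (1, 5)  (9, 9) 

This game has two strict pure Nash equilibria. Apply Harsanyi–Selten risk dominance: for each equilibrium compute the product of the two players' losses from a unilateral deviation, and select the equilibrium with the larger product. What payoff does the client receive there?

6

At both v1: the client loses 6 − 1 = 5 by deviating; the server loses 8 − 1 = 7. Product = 5·7 = 35.
At both v3: the client loses 9 − 7 = 2 by deviating; the server loses 9 − 5 = 4. Product = 2·4 = 8.
35 > 8, so both v1 is risk-dominant. The client's payoff there is 6.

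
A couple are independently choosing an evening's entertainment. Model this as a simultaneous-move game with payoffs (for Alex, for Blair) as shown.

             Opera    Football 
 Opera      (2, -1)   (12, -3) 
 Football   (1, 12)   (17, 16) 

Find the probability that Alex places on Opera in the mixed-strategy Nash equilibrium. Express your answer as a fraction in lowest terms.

2/3

Alex's mix p on Opera must make Blair indifferent between Opera and Football.
Blair's payoff from Opera: (-1)p + 12(1−p). From Football: (-3)p + 16(1−p).
Set equal: 2p = 4(1−p) → p = 4/6 = 2/3.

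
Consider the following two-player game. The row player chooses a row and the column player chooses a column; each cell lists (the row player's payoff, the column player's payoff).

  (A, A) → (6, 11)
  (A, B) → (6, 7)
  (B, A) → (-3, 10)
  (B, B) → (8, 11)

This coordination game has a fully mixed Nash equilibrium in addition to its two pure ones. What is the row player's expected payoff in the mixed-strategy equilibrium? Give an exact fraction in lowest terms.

6

The column player mixes with probability q on A, chosen so the row player is indifferent: 6q + 6(1−q) = (-3)q + 8(1−q) gives q = 2/11.
The row player's expected payoff (from either row, since indifferent) is 6·2/11 + 6·9/11 = 6.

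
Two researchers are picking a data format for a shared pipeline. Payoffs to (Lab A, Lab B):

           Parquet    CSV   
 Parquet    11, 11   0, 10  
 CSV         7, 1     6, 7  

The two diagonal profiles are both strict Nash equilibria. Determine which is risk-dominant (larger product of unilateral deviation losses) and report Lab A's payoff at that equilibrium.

6

At both Parquet: Lab A loses 11 − 7 = 4 by deviating; Lab B loses 11 − 10 = 1. Product = 4·1 = 4.
At both CSV: Lab A loses 6 − 0 = 6 by deviating; Lab B loses 7 − 1 = 6. Product = 6·6 = 36.
36 > 4, so both CSV is risk-dominant. Lab A's payoff there is 6.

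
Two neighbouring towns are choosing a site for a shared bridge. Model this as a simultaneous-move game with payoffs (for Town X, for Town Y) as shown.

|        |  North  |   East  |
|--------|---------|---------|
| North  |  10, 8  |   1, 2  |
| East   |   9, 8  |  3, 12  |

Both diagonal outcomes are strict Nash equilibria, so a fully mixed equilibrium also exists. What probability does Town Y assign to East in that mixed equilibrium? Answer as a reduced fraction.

1/3

Town Y's mix q on North must make Town X indifferent between North and East.
Town X's payoff from North: 10q + 1(1−q). From East: 9q + 3(1−q).
Set equal: 1q = 2(1−q) → q = 2/3.
Probability on East is 1 − 2/3 = 1/3.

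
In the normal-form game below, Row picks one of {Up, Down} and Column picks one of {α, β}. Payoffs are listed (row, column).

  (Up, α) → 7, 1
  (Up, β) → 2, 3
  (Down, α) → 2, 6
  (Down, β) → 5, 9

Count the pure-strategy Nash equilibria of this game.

(Down, β): Row gets 5 (best alternative 2); Column gets 9 (best alternative 6). Neither deviates — NE.
(Up, α) is not a NE: Column would switch to β (3 > 1).
No other cell survives both best-response checks, so there is 1 pure NE.

1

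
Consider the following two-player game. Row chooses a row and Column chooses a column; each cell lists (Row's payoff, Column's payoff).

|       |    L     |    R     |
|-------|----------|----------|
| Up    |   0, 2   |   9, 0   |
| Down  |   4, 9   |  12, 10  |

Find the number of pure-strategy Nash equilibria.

1

(Down, R): Row gets 12 (best alternative 9); Column gets 10 (best alternative 9). Neither deviates — NE.
(Up, L) is not a NE: Row would switch to Down (4 > 0).
No other cell survives both best-response checks, so there is 1 pure NE.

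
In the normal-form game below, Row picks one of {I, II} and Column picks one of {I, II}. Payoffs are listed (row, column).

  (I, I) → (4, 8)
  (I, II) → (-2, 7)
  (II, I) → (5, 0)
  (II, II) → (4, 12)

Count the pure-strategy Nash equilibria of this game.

Both II: Row gets 4 (best alternative -2); Column gets 12 (best alternative 0). Neither deviates — NE.
Both I is not a NE: Row would switch to II (5 > 4).
No other cell survives both best-response checks, so there is 1 pure NE.

1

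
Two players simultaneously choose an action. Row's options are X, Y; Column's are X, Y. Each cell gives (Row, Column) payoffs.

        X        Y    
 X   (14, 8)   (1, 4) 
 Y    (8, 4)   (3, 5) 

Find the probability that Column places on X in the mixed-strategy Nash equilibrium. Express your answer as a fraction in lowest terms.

Column's mix q on X must make Row indifferent between X and Y.
Row's payoff from X: 14q + 1(1−q). From Y: 8q + 3(1−q).
Set equal: 6q = 2(1−q) → q = 2/8 = 1/4.

1/4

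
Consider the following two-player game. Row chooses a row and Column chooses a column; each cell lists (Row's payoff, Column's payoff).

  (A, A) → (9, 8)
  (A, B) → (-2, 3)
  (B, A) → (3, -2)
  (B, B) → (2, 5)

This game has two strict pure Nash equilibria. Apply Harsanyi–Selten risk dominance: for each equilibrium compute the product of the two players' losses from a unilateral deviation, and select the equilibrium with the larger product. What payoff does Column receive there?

8

At both A: Row loses 9 − 3 = 6 by deviating; Column loses 8 − 3 = 5. Product = 6·5 = 30.
At both B: Row loses 2 − (-2) = 4 by deviating; Column loses 5 − (-2) = 7. Product = 4·7 = 28.
30 > 28, so both A is risk-dominant. Column's payoff there is 8.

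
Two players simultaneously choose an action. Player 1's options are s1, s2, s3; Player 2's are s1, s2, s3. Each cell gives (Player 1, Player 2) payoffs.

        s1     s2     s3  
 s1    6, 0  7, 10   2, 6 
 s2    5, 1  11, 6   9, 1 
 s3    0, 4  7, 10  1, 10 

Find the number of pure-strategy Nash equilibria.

1

Both s2: Player 1 gets 11 (best alternative 7); Player 2 gets 6 (best alternative 1). Neither deviates — NE.
Both s3 is not a NE: Player 1 would switch to s2 (9 > 1).
No other cell survives both best-response checks, so there is 1 pure NE.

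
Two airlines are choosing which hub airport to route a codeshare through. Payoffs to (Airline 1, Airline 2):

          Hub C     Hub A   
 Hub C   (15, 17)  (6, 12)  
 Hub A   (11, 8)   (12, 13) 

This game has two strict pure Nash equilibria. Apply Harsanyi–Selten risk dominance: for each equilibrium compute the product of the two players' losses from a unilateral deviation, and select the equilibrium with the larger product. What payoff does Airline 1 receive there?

12

At both Hub C: Airline 1 loses 15 − 11 = 4 by deviating; Airline 2 loses 17 − 12 = 5. Product = 4·5 = 20.
At both Hub A: Airline 1 loses 12 − 6 = 6 by deviating; Airline 2 loses 13 − 8 = 5. Product = 6·5 = 30.
30 > 20, so both Hub A is risk-dominant. Airline 1's payoff there is 12.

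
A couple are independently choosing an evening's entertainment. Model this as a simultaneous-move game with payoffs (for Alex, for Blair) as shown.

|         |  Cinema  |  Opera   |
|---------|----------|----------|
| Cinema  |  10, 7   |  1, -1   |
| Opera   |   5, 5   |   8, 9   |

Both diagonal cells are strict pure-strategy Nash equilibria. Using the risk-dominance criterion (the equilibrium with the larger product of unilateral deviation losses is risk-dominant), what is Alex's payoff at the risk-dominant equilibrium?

10

At both Cinema: Alex loses 10 − 5 = 5 by deviating; Blair loses 7 − (-1) = 8. Product = 5·8 = 40.
At both Opera: Alex loses 8 − 1 = 7 by deviating; Blair loses 9 − 5 = 4. Product = 7·4 = 28.
40 > 28, so both Cinema is risk-dominant. Alex's payoff there is 10.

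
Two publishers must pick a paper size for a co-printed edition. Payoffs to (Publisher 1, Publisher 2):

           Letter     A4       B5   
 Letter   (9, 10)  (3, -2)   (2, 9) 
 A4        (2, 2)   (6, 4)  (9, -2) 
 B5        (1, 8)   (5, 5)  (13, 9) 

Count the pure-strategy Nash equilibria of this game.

3

Both Letter: Publisher 1 gets 9 (best alternative 2); Publisher 2 gets 10 (best alternative 9). Neither deviates — NE.
Both A4: Publisher 1 gets 6 (best alternative 5); Publisher 2 gets 4 (best alternative 2). Neither deviates — NE.
Both B5: Publisher 1 gets 13 (best alternative 9); Publisher 2 gets 9 (best alternative 8). Neither deviates — NE.
(A4, Letter) is not a NE: Publisher 1 would switch to Letter (9 > 2).
No other cell survives both best-response checks, so there are 3 pure NE.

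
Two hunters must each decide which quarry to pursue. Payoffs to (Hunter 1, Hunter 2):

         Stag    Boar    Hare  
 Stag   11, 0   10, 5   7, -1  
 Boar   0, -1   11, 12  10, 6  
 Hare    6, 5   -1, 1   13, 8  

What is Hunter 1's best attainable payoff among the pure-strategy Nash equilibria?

13

Both Boar is a pure NE (Hunter 1: 11 ≥ 10; Hunter 2: 12 ≥ 6). Hunter 1 gets 11.
Both Hare is a pure NE (Hunter 1: 13 ≥ 10; Hunter 2: 8 ≥ 5). Hunter 1 gets 13.
Every other cell has a profitable deviation for at least one player. Highest of {11, 13} is 13.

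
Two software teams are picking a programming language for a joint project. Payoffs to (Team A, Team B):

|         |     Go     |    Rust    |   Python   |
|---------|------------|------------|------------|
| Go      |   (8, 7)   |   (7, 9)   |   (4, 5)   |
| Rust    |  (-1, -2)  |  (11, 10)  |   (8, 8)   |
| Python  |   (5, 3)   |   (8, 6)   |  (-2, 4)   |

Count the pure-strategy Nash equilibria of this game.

1

Both Rust: Team A gets 11 (best alternative 8); Team B gets 10 (best alternative 8). Neither deviates — NE.
Both Go is not a NE: Team B would switch to Rust (9 > 7).
No other cell survives both best-response checks, so there is 1 pure NE.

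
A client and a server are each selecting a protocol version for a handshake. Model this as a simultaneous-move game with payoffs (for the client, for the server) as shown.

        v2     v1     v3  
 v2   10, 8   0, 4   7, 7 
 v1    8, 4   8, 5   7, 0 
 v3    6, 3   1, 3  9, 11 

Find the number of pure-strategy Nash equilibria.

Both v2: the client gets 10 (best alternative 8); the server gets 8 (best alternative 7). Neither deviates — NE.
Both v1: the client gets 8 (best alternative 1); the server gets 5 (best alternative 4). Neither deviates — NE.
Both v3: the client gets 9 (best alternative 7); the server gets 11 (best alternative 3). Neither deviates — NE.
(v2, v3) is not a NE: the client would switch to v3 (9 > 7).
No other cell survives both best-response checks, so there are 3 pure NE.

3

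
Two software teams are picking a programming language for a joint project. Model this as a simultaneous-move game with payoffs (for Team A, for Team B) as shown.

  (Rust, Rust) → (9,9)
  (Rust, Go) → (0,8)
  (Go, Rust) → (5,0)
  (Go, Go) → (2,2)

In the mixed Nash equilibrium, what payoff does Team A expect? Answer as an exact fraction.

3

Team B mixes with probability q on Rust, chosen so Team A is indifferent: 9q + 0(1−q) = 5q + 2(1−q) gives q = 1/3.
Team A's expected payoff (from either row, since indifferent) is 9·1/3 + 0·2/3 = 3.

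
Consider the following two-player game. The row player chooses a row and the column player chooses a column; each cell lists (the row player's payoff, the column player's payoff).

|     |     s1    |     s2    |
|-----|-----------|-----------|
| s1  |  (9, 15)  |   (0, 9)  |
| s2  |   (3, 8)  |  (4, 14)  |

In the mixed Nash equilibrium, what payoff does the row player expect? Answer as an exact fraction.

The column player mixes with probability q on s1, chosen so the row player is indifferent: 9q + 0(1−q) = 3q + 4(1−q) gives q = 2/5.
The row player's expected payoff (from either row, since indifferent) is 9·2/5 + 0·3/5 = 18/5.

18/5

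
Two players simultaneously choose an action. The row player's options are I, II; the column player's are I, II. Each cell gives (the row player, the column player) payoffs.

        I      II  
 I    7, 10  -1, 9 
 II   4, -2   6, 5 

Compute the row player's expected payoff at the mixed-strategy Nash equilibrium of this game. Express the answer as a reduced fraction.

23/5

The column player mixes with probability q on I, chosen so the row player is indifferent: 7q + (-1)(1−q) = 4q + 6(1−q) gives q = 7/10.
The row player's expected payoff (from either row, since indifferent) is 7·7/10 + (-1)·3/10 = 23/5.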